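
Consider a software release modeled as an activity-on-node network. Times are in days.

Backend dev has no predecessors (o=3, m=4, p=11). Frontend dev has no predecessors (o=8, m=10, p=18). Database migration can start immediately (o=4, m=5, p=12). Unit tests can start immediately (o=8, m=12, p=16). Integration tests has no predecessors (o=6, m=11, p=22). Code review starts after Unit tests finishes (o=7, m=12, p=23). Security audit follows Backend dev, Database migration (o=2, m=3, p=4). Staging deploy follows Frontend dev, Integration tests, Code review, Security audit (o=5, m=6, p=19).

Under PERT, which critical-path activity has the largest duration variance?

Code review

te_Backend dev = (3 + 4·4 + 11)/6 = 30/6 = 5; σ²_Backend dev = ((11−3)/6)² = 1.778
te_Frontend dev = (8 + 4·10 + 18)/6 = 66/6 = 11; σ²_Frontend dev = ((18−8)/6)² = 2.778
te_Database migration = (4 + 4·5 + 12)/6 = 36/6 = 6; σ²_Database migration = ((12−4)/6)² = 1.778
te_Unit tests = (8 + 4·12 + 16)/6 = 72/6 = 12; σ²_Unit tests = ((16−8)/6)² = 1.778
te_Integration tests = (6 + 4·11 + 22)/6 = 72/6 = 12; σ²_Integration tests = ((22−6)/6)² = 7.111
te_Code review = (7 + 4·12 + 23)/6 = 78/6 = 13; σ²_Code review = ((23−7)/6)² = 7.111
te_Security audit = (2 + 4·3 + 4)/6 = 18/6 = 3; σ²_Security audit = ((4−2)/6)² = 0.111
te_Staging deploy = (5 + 4·6 + 19)/6 = 48/6 = 8; σ²_Staging deploy = ((19−5)/6)² = 5.444

Forward pass:
ES_Backend dev = 0; EF_Backend dev = 5
ES_Frontend dev = 0; EF_Frontend dev = 11
ES_Database migration = 0; EF_Database migration = 6
ES_Unit tests = 0; EF_Unit tests = 12
ES_Integration tests = 0; EF_Integration tests = 12
ES_Code review = 12; EF_Code review = 12+13 = 25
ES_Security audit = max(EF_Backend dev=5, EF_Database migration=6) = 6; EF_Security audit = 6+3 = 9
ES_Staging deploy = max(EF_Frontend dev=11, EF_Integration tests=12, EF_Code review=25, EF_Security audit=9) = 25; EF_Staging deploy = 25+8 = 33
Expected project duration μ = 33 days. Critical path: Unit tests → Code review → Staging deploy.

Variances on critical path: σ²_Unit tests=1.778, σ²_Code review=7.111, σ²_Staging deploy=5.444.
Largest is σ²_Code review = 7.111.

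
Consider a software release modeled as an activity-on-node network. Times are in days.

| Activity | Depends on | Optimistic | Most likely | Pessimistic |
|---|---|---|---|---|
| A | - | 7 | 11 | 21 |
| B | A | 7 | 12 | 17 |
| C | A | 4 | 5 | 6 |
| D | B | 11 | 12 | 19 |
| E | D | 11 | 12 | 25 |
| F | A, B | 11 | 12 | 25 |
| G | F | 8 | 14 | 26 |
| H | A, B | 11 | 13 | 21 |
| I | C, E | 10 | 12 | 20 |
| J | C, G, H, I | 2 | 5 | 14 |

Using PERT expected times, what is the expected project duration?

te_A = (7 + 4·11 + 21)/6 = 72/6 = 12
te_B = (7 + 4·12 + 17)/6 = 72/6 = 12
te_C = (4 + 4·5 + 6)/6 = 30/6 = 5
te_D = (11 + 4·12 + 19)/6 = 78/6 = 13
te_E = (11 + 4·12 + 25)/6 = 84/6 = 14
te_F = (11 + 4·12 + 25)/6 = 84/6 = 14
te_G = (8 + 4·14 + 26)/6 = 90/6 = 15
te_H = (11 + 4·13 + 21)/6 = 84/6 = 14
te_I = (10 + 4·12 + 20)/6 = 78/6 = 13
te_J = (2 + 4·5 + 14)/6 = 36/6 = 6

Forward pass:
ES_A = 0; EF_A = 12
ES_B = 12; EF_B = 12+12 = 24
ES_C = 12; EF_C = 12+5 = 17
ES_D = 24; EF_D = 24+13 = 37
ES_E = 37; EF_E = 37+14 = 51
ES_F = max(EF_A=12, EF_B=24) = 24; EF_F = 24+14 = 38
ES_G = 38; EF_G = 38+15 = 53
ES_H = max(EF_A=12, EF_B=24) = 24; EF_H = 24+14 = 38
ES_I = max(EF_C=17, EF_E=51) = 51; EF_I = 51+13 = 64
ES_J = max(EF_C=17, EF_G=53, EF_H=38, EF_I=64) = 64; EF_J = 64+6 = 70
Expected project duration μ = 70 days. Critical path: A → B → D → E → I → J.

70 days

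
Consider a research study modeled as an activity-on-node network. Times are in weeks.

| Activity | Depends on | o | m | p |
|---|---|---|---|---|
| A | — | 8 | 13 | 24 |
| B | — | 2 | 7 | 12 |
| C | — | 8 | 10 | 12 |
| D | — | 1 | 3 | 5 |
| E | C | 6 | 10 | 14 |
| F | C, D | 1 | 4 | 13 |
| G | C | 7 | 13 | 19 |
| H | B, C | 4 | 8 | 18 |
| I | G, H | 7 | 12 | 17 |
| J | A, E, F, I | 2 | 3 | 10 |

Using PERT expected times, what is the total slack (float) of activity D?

te_A = (8 + 4·13 + 24)/6 = 84/6 = 14
te_B = (2 + 4·7 + 12)/6 = 42/6 = 7
te_C = (8 + 4·10 + 12)/6 = 60/6 = 10
te_D = (1 + 4·3 + 5)/6 = 18/6 = 3
te_E = (6 + 4·10 + 14)/6 = 60/6 = 10
te_F = (1 + 4·4 + 13)/6 = 30/6 = 5
te_G = (7 + 4·13 + 19)/6 = 78/6 = 13
te_H = (4 + 4·8 + 18)/6 = 54/6 = 9
te_I = (7 + 4·12 + 17)/6 = 72/6 = 12
te_J = (2 + 4·3 + 10)/6 = 24/6 = 4

Forward pass:
ES_A = 0; EF_A = 14
ES_B = 0; EF_B = 7
ES_C = 0; EF_C = 10
ES_D = 0; EF_D = 3
ES_E = 10; EF_E = 10+10 = 20
ES_F = max(EF_C=10, EF_D=3) = 10; EF_F = 10+5 = 15
ES_G = 10; EF_G = 10+13 = 23
ES_H = max(EF_B=7, EF_C=10) = 10; EF_H = 10+9 = 19
ES_I = max(EF_G=23, EF_H=19) = 23; EF_I = 23+12 = 35
ES_J = max(EF_A=14, EF_E=20, EF_F=15, EF_I=35) = 35; EF_J = 35+4 = 39
Expected project duration μ = 39 weeks. Critical path: C → G → I → J.

Backward pass:
LF_J = 39; LS_J = 39−4 = 35
LF_I = LS_J = 35; LS_I = 35−12 = 23
LF_H = LS_I = 23; LS_H = 23−9 = 14
LF_G = LS_I = 23; LS_G = 23−13 = 10
LF_F = LS_J = 35; LS_F = 35−5 = 30
LF_E = LS_J = 35; LS_E = 35−10 = 25
LF_D = LS_F = 30; LS_D = 30−3 = 27
LF_C = min(LS_E=25, LS_F=30, LS_G=10, LS_H=14) = 10; LS_C = 10−10 = 0
LF_B = LS_H = 14; LS_B = 14−7 = 7
LF_A = LS_J = 35; LS_A = 35−14 = 21
Slack_D = LS_D − ES_D = 27 − 0 = 27

27 weeks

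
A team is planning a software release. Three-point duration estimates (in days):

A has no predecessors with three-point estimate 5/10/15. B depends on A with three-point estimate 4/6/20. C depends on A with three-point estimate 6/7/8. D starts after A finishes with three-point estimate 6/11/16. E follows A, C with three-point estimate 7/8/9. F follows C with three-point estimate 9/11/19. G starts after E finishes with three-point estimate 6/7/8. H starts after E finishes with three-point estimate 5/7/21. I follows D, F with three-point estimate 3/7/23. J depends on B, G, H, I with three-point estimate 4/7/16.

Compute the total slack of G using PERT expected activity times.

te_A = (5 + 4·10 + 15)/6 = 60/6 = 10
te_B = (4 + 4·6 + 20)/6 = 48/6 = 8
te_C = (6 + 4·7 + 8)/6 = 42/6 = 7
te_D = (6 + 4·11 + 16)/6 = 66/6 = 11
te_E = (7 + 4·8 + 9)/6 = 48/6 = 8
te_F = (9 + 4·11 + 19)/6 = 72/6 = 12
te_G = (6 + 4·7 + 8)/6 = 42/6 = 7
te_H = (5 + 4·7 + 21)/6 = 54/6 = 9
te_I = (3 + 4·7 + 23)/6 = 54/6 = 9
te_J = (4 + 4·7 + 16)/6 = 48/6 = 8

Forward pass:
ES_A = 0; EF_A = 10
ES_B = 10; EF_B = 10+8 = 18
ES_C = 10; EF_C = 10+7 = 17
ES_D = 10; EF_D = 10+11 = 21
ES_E = max(EF_A=10, EF_C=17) = 17; EF_E = 17+8 = 25
ES_F = 17; EF_F = 17+12 = 29
ES_G = 25; EF_G = 25+7 = 32
ES_H = 25; EF_H = 25+9 = 34
ES_I = max(EF_D=21, EF_F=29) = 29; EF_I = 29+9 = 38
ES_J = max(EF_B=18, EF_G=32, EF_H=34, EF_I=38) = 38; EF_J = 38+8 = 46
Expected project duration μ = 46 days. Critical path: A → C → F → I → J.

Backward pass:
LF_J = 46; LS_J = 46−8 = 38
LF_I = LS_J = 38; LS_I = 38−9 = 29
LF_H = LS_J = 38; LS_H = 38−9 = 29
LF_G = LS_J = 38; LS_G = 38−7 = 31
LF_F = LS_I = 29; LS_F = 29−12 = 17
LF_E = min(LS_G=31, LS_H=29) = 29; LS_E = 29−8 = 21
LF_D = LS_I = 29; LS_D = 29−11 = 18
LF_C = min(LS_E=21, LS_F=17) = 17; LS_C = 17−7 = 10
LF_B = LS_J = 38; LS_B = 38−8 = 30
LF_A = min(LS_B=30, LS_C=10, LS_D=18, LS_E=21) = 10; LS_A = 10−10 = 0
Slack_G = LS_G − ES_G = 31 − 25 = 6

6 days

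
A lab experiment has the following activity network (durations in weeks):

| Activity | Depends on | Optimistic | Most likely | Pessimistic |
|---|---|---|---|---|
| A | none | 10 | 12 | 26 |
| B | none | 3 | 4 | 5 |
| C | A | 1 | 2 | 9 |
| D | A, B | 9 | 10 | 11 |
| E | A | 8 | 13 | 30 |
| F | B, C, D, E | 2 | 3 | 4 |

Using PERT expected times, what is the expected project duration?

te_A = (10 + 4·12 + 26)/6 = 84/6 = 14
te_B = (3 + 4·4 + 5)/6 = 24/6 = 4
te_C = (1 + 4·2 + 9)/6 = 18/6 = 3
te_D = (9 + 4·10 + 11)/6 = 60/6 = 10
te_E = (8 + 4·13 + 30)/6 = 90/6 = 15
te_F = (2 + 4·3 + 4)/6 = 18/6 = 3

Forward pass:
ES_A = 0; EF_A = 14
ES_B = 0; EF_B = 4
ES_C = 14; EF_C = 14+3 = 17
ES_D = max(EF_A=14, EF_B=4) = 14; EF_D = 14+10 = 24
ES_E = 14; EF_E = 14+15 = 29
ES_F = max(EF_B=4, EF_C=17, EF_D=24, EF_E=29) = 29; EF_F = 29+3 = 32
Expected project duration μ = 32 weeks. Critical path: A → E → F.

32 weeks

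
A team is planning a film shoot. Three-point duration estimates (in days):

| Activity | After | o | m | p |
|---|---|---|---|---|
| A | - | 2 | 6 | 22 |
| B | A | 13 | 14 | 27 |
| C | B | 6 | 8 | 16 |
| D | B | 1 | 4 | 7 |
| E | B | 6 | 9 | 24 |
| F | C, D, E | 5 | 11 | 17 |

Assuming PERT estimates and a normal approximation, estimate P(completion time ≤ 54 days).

te_A = (2 + 4·6 + 22)/6 = 48/6 = 8; σ²_A = ((22−2)/6)² = 11.111
te_B = (13 + 4·14 + 27)/6 = 96/6 = 16; σ²_B = ((27−13)/6)² = 5.444
te_C = (6 + 4·8 + 16)/6 = 54/6 = 9; σ²_C = ((16−6)/6)² = 2.778
te_D = (1 + 4·4 + 7)/6 = 24/6 = 4; σ²_D = ((7−1)/6)² = 1.000
te_E = (6 + 4·9 + 24)/6 = 66/6 = 11; σ²_E = ((24−6)/6)² = 9.000
te_F = (5 + 4·11 + 17)/6 = 66/6 = 11; σ²_F = ((17−5)/6)² = 4.000

Forward pass:
ES_A = 0; EF_A = 8
ES_B = 8; EF_B = 8+16 = 24
ES_C = 24; EF_C = 24+9 = 33
ES_D = 24; EF_D = 24+4 = 28
ES_E = 24; EF_E = 24+11 = 35
ES_F = max(EF_C=33, EF_D=28, EF_E=35) = 35; EF_F = 35+11 = 46
Expected project duration μ = 46 days. Critical path: A → B → E → F.

Variance along critical path = 11.111 + 5.444 + 9.000 + 4.000 = 29.556; σ = √29.556 = 5.437 days.
Z = (54 − 46) / 5.437 = 1.472
P(T ≤ 54) = Φ(1.472) ≈ 0.929

0.929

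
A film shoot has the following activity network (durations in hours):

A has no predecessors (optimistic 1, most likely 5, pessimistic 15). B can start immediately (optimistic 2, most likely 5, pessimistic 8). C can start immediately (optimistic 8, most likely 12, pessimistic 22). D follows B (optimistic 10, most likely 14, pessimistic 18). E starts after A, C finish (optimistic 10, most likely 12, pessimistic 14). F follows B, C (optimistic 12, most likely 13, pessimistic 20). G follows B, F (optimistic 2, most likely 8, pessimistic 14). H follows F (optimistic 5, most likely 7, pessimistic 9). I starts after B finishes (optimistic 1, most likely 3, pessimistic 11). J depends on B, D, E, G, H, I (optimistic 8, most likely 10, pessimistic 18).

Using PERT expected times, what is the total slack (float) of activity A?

17 hours

te_A = (1 + 4·5 + 15)/6 = 36/6 = 6
te_B = (2 + 4·5 + 8)/6 = 30/6 = 5
te_C = (8 + 4·12 + 22)/6 = 78/6 = 13
te_D = (10 + 4·14 + 18)/6 = 84/6 = 14
te_E = (10 + 4·12 + 14)/6 = 72/6 = 12
te_F = (12 + 4·13 + 20)/6 = 84/6 = 14
te_G = (2 + 4·8 + 14)/6 = 48/6 = 8
te_H = (5 + 4·7 + 9)/6 = 42/6 = 7
te_I = (1 + 4·3 + 11)/6 = 24/6 = 4
te_J = (8 + 4·10 + 18)/6 = 66/6 = 11

Forward pass:
ES_A = 0; EF_A = 6
ES_B = 0; EF_B = 5
ES_C = 0; EF_C = 13
ES_D = 5; EF_D = 5+14 = 19
ES_E = max(EF_A=6, EF_C=13) = 13; EF_E = 13+12 = 25
ES_F = max(EF_B=5, EF_C=13) = 13; EF_F = 13+14 = 27
ES_G = max(EF_B=5, EF_F=27) = 27; EF_G = 27+8 = 35
ES_H = 27; EF_H = 27+7 = 34
ES_I = 5; EF_I = 5+4 = 9
ES_J = max(EF_B=5, EF_D=19, EF_E=25, EF_G=35, EF_H=34, EF_I=9) = 35; EF_J = 35+11 = 46
Expected project duration μ = 46 hours. Critical path: C → F → G → J.

Backward pass:
LF_J = 46; LS_J = 46−11 = 35
LF_I = LS_J = 35; LS_I = 35−4 = 31
LF_H = LS_J = 35; LS_H = 35−7 = 28
LF_G = LS_J = 35; LS_G = 35−8 = 27
LF_F = min(LS_G=27, LS_H=28) = 27; LS_F = 27−14 = 13
LF_E = LS_J = 35; LS_E = 35−12 = 23
LF_D = LS_J = 35; LS_D = 35−14 = 21
LF_C = min(LS_E=23, LS_F=13) = 13; LS_C = 13−13 = 0
LF_B = min(LS_D=21, LS_F=13, LS_G=27, LS_I=31, LS_J=35) = 13; LS_B = 13−5 = 8
LF_A = LS_E = 23; LS_A = 23−6 = 17
Slack_A = LS_A − ES_A = 17 − 0 = 17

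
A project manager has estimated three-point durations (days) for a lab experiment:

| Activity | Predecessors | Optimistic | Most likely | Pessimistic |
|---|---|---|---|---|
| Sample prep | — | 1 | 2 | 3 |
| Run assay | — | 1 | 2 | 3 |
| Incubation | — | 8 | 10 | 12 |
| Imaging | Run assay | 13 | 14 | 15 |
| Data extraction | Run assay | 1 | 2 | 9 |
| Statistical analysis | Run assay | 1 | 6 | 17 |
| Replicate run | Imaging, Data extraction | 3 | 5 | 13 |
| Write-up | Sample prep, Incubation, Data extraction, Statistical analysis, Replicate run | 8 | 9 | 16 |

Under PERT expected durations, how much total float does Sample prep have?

te_Sample prep = (1 + 4·2 + 3)/6 = 12/6 = 2
te_Run assay = (1 + 4·2 + 3)/6 = 12/6 = 2
te_Incubation = (8 + 4·10 + 12)/6 = 60/6 = 10
te_Imaging = (13 + 4·14 + 15)/6 = 84/6 = 14
te_Data extraction = (1 + 4·2 + 9)/6 = 18/6 = 3
te_Statistical analysis = (1 + 4·6 + 17)/6 = 42/6 = 7
te_Replicate run = (3 + 4·5 + 13)/6 = 36/6 = 6
te_Write-up = (8 + 4·9 + 16)/6 = 60/6 = 10

Forward pass:
ES_Sample prep = 0; EF_Sample prep = 2
ES_Run assay = 0; EF_Run assay = 2
ES_Incubation = 0; EF_Incubation = 10
ES_Imaging = 2; EF_Imaging = 2+14 = 16
ES_Data extraction = 2; EF_Data extraction = 2+3 = 5
ES_Statistical analysis = 2; EF_Statistical analysis = 2+7 = 9
ES_Replicate run = max(EF_Imaging=16, EF_Data extraction=5) = 16; EF_Replicate run = 16+6 = 22
ES_Write-up = max(EF_Sample prep=2, EF_Incubation=10, EF_Data extraction=5, EF_Statistical analysis=9, EF_Replicate run=22) = 22; EF_Write-up = 22+10 = 32
Expected project duration μ = 32 days. Critical path: Run assay → Imaging → Replicate run → Write-up.

Backward pass:
LF_Write-up = 32; LS_Write-up = 32−10 = 22
LF_Replicate run = LS_Write-up = 22; LS_Replicate run = 22−6 = 16
LF_Statistical analysis = LS_Write-up = 22; LS_Statistical analysis = 22−7 = 15
LF_Data extraction = min(LS_Replicate run=16, LS_Write-up=22) = 16; LS_Data extraction = 16−3 = 13
LF_Imaging = LS_Replicate run = 16; LS_Imaging = 16−14 = 2
LF_Incubation = LS_Write-up = 22; LS_Incubation = 22−10 = 12
LF_Run assay = min(LS_Imaging=2, LS_Data extraction=13, LS_Statistical analysis=15) = 2; LS_Run assay = 2−2 = 0
LF_Sample prep = LS_Write-up = 22; LS_Sample prep = 22−2 = 20
Slack_Sample prep = LS_Sample prep − ES_Sample prep = 20 − 0 = 20

20 days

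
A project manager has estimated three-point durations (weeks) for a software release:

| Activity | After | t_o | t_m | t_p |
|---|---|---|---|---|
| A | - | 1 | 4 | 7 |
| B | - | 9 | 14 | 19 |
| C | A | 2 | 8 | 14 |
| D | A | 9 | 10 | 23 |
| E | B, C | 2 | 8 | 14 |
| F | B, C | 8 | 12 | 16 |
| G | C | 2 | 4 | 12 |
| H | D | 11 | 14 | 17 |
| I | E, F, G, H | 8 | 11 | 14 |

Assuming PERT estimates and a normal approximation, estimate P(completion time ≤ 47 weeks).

0.981

te_A = (1 + 4·4 + 7)/6 = 24/6 = 4; σ²_A = ((7−1)/6)² = 1.000
te_B = (9 + 4·14 + 19)/6 = 84/6 = 14; σ²_B = ((19−9)/6)² = 2.778
te_C = (2 + 4·8 + 14)/6 = 48/6 = 8; σ²_C = ((14−2)/6)² = 4.000
te_D = (9 + 4·10 + 23)/6 = 72/6 = 12; σ²_D = ((23−9)/6)² = 5.444
te_E = (2 + 4·8 + 14)/6 = 48/6 = 8; σ²_E = ((14−2)/6)² = 4.000
te_F = (8 + 4·12 + 16)/6 = 72/6 = 12; σ²_F = ((16−8)/6)² = 1.778
te_G = (2 + 4·4 + 12)/6 = 30/6 = 5; σ²_G = ((12−2)/6)² = 2.778
te_H = (11 + 4·14 + 17)/6 = 84/6 = 14; σ²_H = ((17−11)/6)² = 1.000
te_I = (8 + 4·11 + 14)/6 = 66/6 = 11; σ²_I = ((14−8)/6)² = 1.000

Forward pass:
ES_A = 0; EF_A = 4
ES_B = 0; EF_B = 14
ES_C = 4; EF_C = 4+8 = 12
ES_D = 4; EF_D = 4+12 = 16
ES_E = max(EF_B=14, EF_C=12) = 14; EF_E = 14+8 = 22
ES_F = max(EF_B=14, EF_C=12) = 14; EF_F = 14+12 = 26
ES_G = 12; EF_G = 12+5 = 17
ES_H = 16; EF_H = 16+14 = 30
ES_I = max(EF_E=22, EF_F=26, EF_G=17, EF_H=30) = 30; EF_I = 30+11 = 41
Expected project duration μ = 41 weeks. Critical path: A → D → H → I.

Variance along critical path = 1.000 + 5.444 + 1.000 + 1.000 = 8.444; σ = √8.444 = 2.906 weeks.
Z = (47 − 41) / 2.906 = 2.065
P(T ≤ 47) = Φ(2.065) ≈ 0.981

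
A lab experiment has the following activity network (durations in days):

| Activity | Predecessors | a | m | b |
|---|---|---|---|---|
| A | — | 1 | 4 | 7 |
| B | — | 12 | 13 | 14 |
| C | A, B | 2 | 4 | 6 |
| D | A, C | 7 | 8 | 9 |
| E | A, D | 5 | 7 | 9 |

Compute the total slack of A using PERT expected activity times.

te_A = (1 + 4·4 + 7)/6 = 24/6 = 4
te_B = (12 + 4·13 + 14)/6 = 78/6 = 13
te_C = (2 + 4·4 + 6)/6 = 24/6 = 4
te_D = (7 + 4·8 + 9)/6 = 48/6 = 8
te_E = (5 + 4·7 + 9)/6 = 42/6 = 7

Forward pass:
ES_A = 0; EF_A = 4
ES_B = 0; EF_B = 13
ES_C = max(EF_A=4, EF_B=13) = 13; EF_C = 13+4 = 17
ES_D = max(EF_A=4, EF_C=17) = 17; EF_D = 17+8 = 25
ES_E = max(EF_A=4, EF_D=25) = 25; EF_E = 25+7 = 32
Expected project duration μ = 32 days. Critical path: B → C → D → E.

Backward pass:
LF_E = 32; LS_E = 32−7 = 25
LF_D = LS_E = 25; LS_D = 25−8 = 17
LF_C = LS_D = 17; LS_C = 17−4 = 13
LF_B = LS_C = 13; LS_B = 13−13 = 0
LF_A = min(LS_C=13, LS_D=17, LS_E=25) = 13; LS_A = 13−4 = 9
Slack_A = LS_A − ES_A = 9 − 0 = 9

9 days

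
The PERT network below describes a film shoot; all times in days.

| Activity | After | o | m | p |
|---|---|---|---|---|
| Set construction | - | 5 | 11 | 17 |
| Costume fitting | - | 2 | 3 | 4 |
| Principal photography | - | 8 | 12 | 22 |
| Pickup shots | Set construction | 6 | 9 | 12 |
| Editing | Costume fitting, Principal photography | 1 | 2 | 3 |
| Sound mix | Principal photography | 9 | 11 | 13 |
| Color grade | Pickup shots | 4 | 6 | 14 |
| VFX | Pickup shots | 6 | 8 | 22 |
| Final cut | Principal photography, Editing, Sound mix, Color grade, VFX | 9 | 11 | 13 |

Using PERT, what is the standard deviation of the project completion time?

3.54 days

te_Set construction = (5 + 4·11 + 17)/6 = 66/6 = 11; σ²_Set construction = ((17−5)/6)² = 4.000
te_Costume fitting = (2 + 4·3 + 4)/6 = 18/6 = 3; σ²_Costume fitting = ((4−2)/6)² = 0.111
te_Principal photography = (8 + 4·12 + 22)/6 = 78/6 = 13; σ²_Principal photography = ((22−8)/6)² = 5.444
te_Pickup shots = (6 + 4·9 + 12)/6 = 54/6 = 9; σ²_Pickup shots = ((12−6)/6)² = 1.000
te_Editing = (1 + 4·2 + 3)/6 = 12/6 = 2; σ²_Editing = ((3−1)/6)² = 0.111
te_Sound mix = (9 + 4·11 + 13)/6 = 66/6 = 11; σ²_Sound mix = ((13−9)/6)² = 0.444
te_Color grade = (4 + 4·6 + 14)/6 = 42/6 = 7; σ²_Color grade = ((14−4)/6)² = 2.778
te_VFX = (6 + 4·8 + 22)/6 = 60/6 = 10; σ²_VFX = ((22−6)/6)² = 7.111
te_Final cut = (9 + 4·11 + 13)/6 = 66/6 = 11; σ²_Final cut = ((13−9)/6)² = 0.444

Forward pass:
ES_Set construction = 0; EF_Set construction = 11
ES_Costume fitting = 0; EF_Costume fitting = 3
ES_Principal photography = 0; EF_Principal photography = 13
ES_Pickup shots = 11; EF_Pickup shots = 11+9 = 20
ES_Editing = max(EF_Costume fitting=3, EF_Principal photography=13) = 13; EF_Editing = 13+2 = 15
ES_Sound mix = 13; EF_Sound mix = 13+11 = 24
ES_Color grade = 20; EF_Color grade = 20+7 = 27
ES_VFX = 20; EF_VFX = 20+10 = 30
ES_Final cut = max(EF_Principal photography=13, EF_Editing=15, EF_Sound mix=24, EF_Color grade=27, EF_VFX=30) = 30; EF_Final cut = 30+11 = 41
Expected project duration μ = 41 days. Critical path: Set construction → Pickup shots → VFX → Final cut.

Variance along critical path = 4.000 + 1.000 + 7.111 + 0.444 = 12.556
σ = √12.556 = 3.543 days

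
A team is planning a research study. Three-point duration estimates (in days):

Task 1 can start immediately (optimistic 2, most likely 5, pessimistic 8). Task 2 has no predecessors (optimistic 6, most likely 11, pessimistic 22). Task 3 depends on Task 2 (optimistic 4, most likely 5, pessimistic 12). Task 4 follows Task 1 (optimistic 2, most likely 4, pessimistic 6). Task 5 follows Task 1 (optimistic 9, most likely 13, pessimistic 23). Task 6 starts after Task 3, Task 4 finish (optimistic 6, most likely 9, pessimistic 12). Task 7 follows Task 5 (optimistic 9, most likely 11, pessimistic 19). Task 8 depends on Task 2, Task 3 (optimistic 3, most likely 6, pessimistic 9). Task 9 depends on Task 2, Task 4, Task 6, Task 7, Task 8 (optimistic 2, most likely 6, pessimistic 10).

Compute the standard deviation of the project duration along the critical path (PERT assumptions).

3.32 days

te_Task 1 = (2 + 4·5 + 8)/6 = 30/6 = 5; σ²_Task 1 = ((8−2)/6)² = 1.000
te_Task 2 = (6 + 4·11 + 22)/6 = 72/6 = 12; σ²_Task 2 = ((22−6)/6)² = 7.111
te_Task 3 = (4 + 4·5 + 12)/6 = 36/6 = 6; σ²_Task 3 = ((12−4)/6)² = 1.778
te_Task 4 = (2 + 4·4 + 6)/6 = 24/6 = 4; σ²_Task 4 = ((6−2)/6)² = 0.444
te_Task 5 = (9 + 4·13 + 23)/6 = 84/6 = 14; σ²_Task 5 = ((23−9)/6)² = 5.444
te_Task 6 = (6 + 4·9 + 12)/6 = 54/6 = 9; σ²_Task 6 = ((12−6)/6)² = 1.000
te_Task 7 = (9 + 4·11 + 19)/6 = 72/6 = 12; σ²_Task 7 = ((19−9)/6)² = 2.778
te_Task 8 = (3 + 4·6 + 9)/6 = 36/6 = 6; σ²_Task 8 = ((9−3)/6)² = 1.000
te_Task 9 = (2 + 4·6 + 10)/6 = 36/6 = 6; σ²_Task 9 = ((10−2)/6)² = 1.778

Forward pass:
ES_Task 1 = 0; EF_Task 1 = 5
ES_Task 2 = 0; EF_Task 2 = 12
ES_Task 3 = 12; EF_Task 3 = 12+6 = 18
ES_Task 4 = 5; EF_Task 4 = 5+4 = 9
ES_Task 5 = 5; EF_Task 5 = 5+14 = 19
ES_Task 6 = max(EF_Task 3=18, EF_Task 4=9) = 18; EF_Task 6 = 18+9 = 27
ES_Task 7 = 19; EF_Task 7 = 19+12 = 31
ES_Task 8 = max(EF_Task 2=12, EF_Task 3=18) = 18; EF_Task 8 = 18+6 = 24
ES_Task 9 = max(EF_Task 2=12, EF_Task 4=9, EF_Task 6=27, EF_Task 7=31, EF_Task 8=24) = 31; EF_Task 9 = 31+6 = 37
Expected project duration μ = 37 days. Critical path: Task 1 → Task 5 → Task 7 → Task 9.

Variance along critical path = 1.000 + 5.444 + 2.778 + 1.778 = 11.000
σ = √11.000 = 3.317 days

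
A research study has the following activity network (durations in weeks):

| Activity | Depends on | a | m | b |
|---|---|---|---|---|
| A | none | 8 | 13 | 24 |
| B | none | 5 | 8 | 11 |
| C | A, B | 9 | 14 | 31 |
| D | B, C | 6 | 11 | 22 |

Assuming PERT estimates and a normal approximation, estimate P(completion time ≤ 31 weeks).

te_A = (8 + 4·13 + 24)/6 = 84/6 = 14; σ²_A = ((24−8)/6)² = 7.111
te_B = (5 + 4·8 + 11)/6 = 48/6 = 8; σ²_B = ((11−5)/6)² = 1.000
te_C = (9 + 4·14 + 31)/6 = 96/6 = 16; σ²_C = ((31−9)/6)² = 13.444
te_D = (6 + 4·11 + 22)/6 = 72/6 = 12; σ²_D = ((22−6)/6)² = 7.111

Forward pass:
ES_A = 0; EF_A = 14
ES_B = 0; EF_B = 8
ES_C = max(EF_A=14, EF_B=8) = 14; EF_C = 14+16 = 30
ES_D = max(EF_B=8, EF_C=30) = 30; EF_D = 30+12 = 42
Expected project duration μ = 42 weeks. Critical path: A → C → D.

Variance along critical path = 7.111 + 13.444 + 7.111 = 27.667; σ = √27.667 = 5.260 weeks.
Z = (31 − 42) / 5.260 = -2.091
P(T ≤ 31) = Φ(-2.091) ≈ 0.018

0.018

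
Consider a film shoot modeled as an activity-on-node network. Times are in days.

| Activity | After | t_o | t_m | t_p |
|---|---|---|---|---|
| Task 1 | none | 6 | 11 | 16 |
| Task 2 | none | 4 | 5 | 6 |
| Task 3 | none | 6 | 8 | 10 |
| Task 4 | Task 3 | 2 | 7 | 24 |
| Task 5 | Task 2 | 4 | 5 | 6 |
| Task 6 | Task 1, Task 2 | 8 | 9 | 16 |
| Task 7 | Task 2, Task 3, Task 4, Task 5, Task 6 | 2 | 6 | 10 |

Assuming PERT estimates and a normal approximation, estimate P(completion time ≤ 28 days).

te_Task 1 = (6 + 4·11 + 16)/6 = 66/6 = 11; σ²_Task 1 = ((16−6)/6)² = 2.778
te_Task 2 = (4 + 4·5 + 6)/6 = 30/6 = 5; σ²_Task 2 = ((6−4)/6)² = 0.111
te_Task 3 = (6 + 4·8 + 10)/6 = 48/6 = 8; σ²_Task 3 = ((10−6)/6)² = 0.444
te_Task 4 = (2 + 4·7 + 24)/6 = 54/6 = 9; σ²_Task 4 = ((24−2)/6)² = 13.444
te_Task 5 = (4 + 4·5 + 6)/6 = 30/6 = 5; σ²_Task 5 = ((6−4)/6)² = 0.111
te_Task 6 = (8 + 4·9 + 16)/6 = 60/6 = 10; σ²_Task 6 = ((16−8)/6)² = 1.778
te_Task 7 = (2 + 4·6 + 10)/6 = 36/6 = 6; σ²_Task 7 = ((10−2)/6)² = 1.778

Forward pass:
ES_Task 1 = 0; EF_Task 1 = 11
ES_Task 2 = 0; EF_Task 2 = 5
ES_Task 3 = 0; EF_Task 3 = 8
ES_Task 4 = 8; EF_Task 4 = 8+9 = 17
ES_Task 5 = 5; EF_Task 5 = 5+5 = 10
ES_Task 6 = max(EF_Task 1=11, EF_Task 2=5) = 11; EF_Task 6 = 11+10 = 21
ES_Task 7 = max(EF_Task 2=5, EF_Task 3=8, EF_Task 4=17, EF_Task 5=10, EF_Task 6=21) = 21; EF_Task 7 = 21+6 = 27
Expected project duration μ = 27 days. Critical path: Task 1 → Task 6 → Task 7.

Variance along critical path = 2.778 + 1.778 + 1.778 = 6.333; σ = √6.333 = 2.517 days.
Z = (28 − 27) / 2.517 = 0.397
P(T ≤ 28) = Φ(0.397) ≈ 0.654

0.654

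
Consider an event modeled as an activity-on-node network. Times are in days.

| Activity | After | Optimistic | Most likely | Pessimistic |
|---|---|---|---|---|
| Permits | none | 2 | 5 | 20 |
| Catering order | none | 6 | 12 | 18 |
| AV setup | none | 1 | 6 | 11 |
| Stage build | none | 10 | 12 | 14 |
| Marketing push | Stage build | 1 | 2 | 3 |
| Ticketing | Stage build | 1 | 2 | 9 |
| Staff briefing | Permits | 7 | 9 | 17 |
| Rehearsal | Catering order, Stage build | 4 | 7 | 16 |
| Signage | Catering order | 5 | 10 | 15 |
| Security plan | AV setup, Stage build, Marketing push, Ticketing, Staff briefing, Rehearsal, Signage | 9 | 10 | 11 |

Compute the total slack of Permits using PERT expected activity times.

5 days

te_Permits = (2 + 4·5 + 20)/6 = 42/6 = 7
te_Catering order = (6 + 4·12 + 18)/6 = 72/6 = 12
te_AV setup = (1 + 4·6 + 11)/6 = 36/6 = 6
te_Stage build = (10 + 4·12 + 14)/6 = 72/6 = 12
te_Marketing push = (1 + 4·2 + 3)/6 = 12/6 = 2
te_Ticketing = (1 + 4·2 + 9)/6 = 18/6 = 3
te_Staff briefing = (7 + 4·9 + 17)/6 = 60/6 = 10
te_Rehearsal = (4 + 4·7 + 16)/6 = 48/6 = 8
te_Signage = (5 + 4·10 + 15)/6 = 60/6 = 10
te_Security plan = (9 + 4·10 + 11)/6 = 60/6 = 10

Forward pass:
ES_Permits = 0; EF_Permits = 7
ES_Catering order = 0; EF_Catering order = 12
ES_AV setup = 0; EF_AV setup = 6
ES_Stage build = 0; EF_Stage build = 12
ES_Marketing push = 12; EF_Marketing push = 12+2 = 14
ES_Ticketing = 12; EF_Ticketing = 12+3 = 15
ES_Staff briefing = 7; EF_Staff briefing = 7+10 = 17
ES_Rehearsal = max(EF_Catering order=12, EF_Stage build=12) = 12; EF_Rehearsal = 12+8 = 20
ES_Signage = 12; EF_Signage = 12+10 = 22
ES_Security plan = max(EF_AV setup=6, EF_Stage build=12, EF_Marketing push=14, EF_Ticketing=15, EF_Staff briefing=17, EF_Rehearsal=20, EF_Signage=22) = 22; EF_Security plan = 22+10 = 32
Expected project duration μ = 32 days. Critical path: Catering order → Signage → Security plan.

Backward pass:
LF_Security plan = 32; LS_Security plan = 32−10 = 22
LF_Signage = LS_Security plan = 22; LS_Signage = 22−10 = 12
LF_Rehearsal = LS_Security plan = 22; LS_Rehearsal = 22−8 = 14
LF_Staff briefing = LS_Security plan = 22; LS_Staff briefing = 22−10 = 12
LF_Ticketing = LS_Security plan = 22; LS_Ticketing = 22−3 = 19
LF_Marketing push = LS_Security plan = 22; LS_Marketing push = 22−2 = 20
LF_Stage build = min(LS_Marketing push=20, LS_Ticketing=19, LS_Rehearsal=14, LS_Security plan=22) = 14; LS_Stage build = 14−12 = 2
LF_AV setup = LS_Security plan = 22; LS_AV setup = 22−6 = 16
LF_Catering order = min(LS_Rehearsal=14, LS_Signage=12) = 12; LS_Catering order = 12−12 = 0
LF_Permits = LS_Staff briefing = 12; LS_Permits = 12−7 = 5
Slack_Permits = LS_Permits − ES_Permits = 5 − 0 = 5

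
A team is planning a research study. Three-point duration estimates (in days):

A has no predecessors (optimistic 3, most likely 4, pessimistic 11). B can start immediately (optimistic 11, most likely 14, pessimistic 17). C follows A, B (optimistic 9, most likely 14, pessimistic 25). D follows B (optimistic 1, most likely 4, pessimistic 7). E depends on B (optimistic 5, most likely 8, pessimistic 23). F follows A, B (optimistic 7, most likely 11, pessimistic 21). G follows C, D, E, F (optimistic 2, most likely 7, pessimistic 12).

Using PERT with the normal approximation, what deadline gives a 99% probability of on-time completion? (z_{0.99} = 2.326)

te_A = (3 + 4·4 + 11)/6 = 30/6 = 5; σ²_A = ((11−3)/6)² = 1.778
te_B = (11 + 4·14 + 17)/6 = 84/6 = 14; σ²_B = ((17−11)/6)² = 1.000
te_C = (9 + 4·14 + 25)/6 = 90/6 = 15; σ²_C = ((25−9)/6)² = 7.111
te_D = (1 + 4·4 + 7)/6 = 24/6 = 4; σ²_D = ((7−1)/6)² = 1.000
te_E = (5 + 4·8 + 23)/6 = 60/6 = 10; σ²_E = ((23−5)/6)² = 9.000
te_F = (7 + 4·11 + 21)/6 = 72/6 = 12; σ²_F = ((21−7)/6)² = 5.444
te_G = (2 + 4·7 + 12)/6 = 42/6 = 7; σ²_G = ((12−2)/6)² = 2.778

Forward pass:
ES_A = 0; EF_A = 5
ES_B = 0; EF_B = 14
ES_C = max(EF_A=5, EF_B=14) = 14; EF_C = 14+15 = 29
ES_D = 14; EF_D = 14+4 = 18
ES_E = 14; EF_E = 14+10 = 24
ES_F = max(EF_A=5, EF_B=14) = 14; EF_F = 14+12 = 26
ES_G = max(EF_C=29, EF_D=18, EF_E=24, EF_F=26) = 29; EF_G = 29+7 = 36
Expected project duration μ = 36 days. Critical path: B → C → G.

Variance along critical path = 1.000 + 7.111 + 2.778 = 10.889; σ = 3.300 days.
D = μ + z·σ = 36 + 2.326·3.300 = 43.7 days

43.7 days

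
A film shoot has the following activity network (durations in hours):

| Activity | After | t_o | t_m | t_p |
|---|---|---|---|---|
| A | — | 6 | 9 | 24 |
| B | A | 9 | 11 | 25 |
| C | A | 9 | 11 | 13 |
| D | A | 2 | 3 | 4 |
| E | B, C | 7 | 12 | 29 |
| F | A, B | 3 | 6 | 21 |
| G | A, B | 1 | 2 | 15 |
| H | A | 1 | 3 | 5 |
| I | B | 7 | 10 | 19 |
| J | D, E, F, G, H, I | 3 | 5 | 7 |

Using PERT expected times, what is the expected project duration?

43 hours

te_A = (6 + 4·9 + 24)/6 = 66/6 = 11
te_B = (9 + 4·11 + 25)/6 = 78/6 = 13
te_C = (9 + 4·11 + 13)/6 = 66/6 = 11
te_D = (2 + 4·3 + 4)/6 = 18/6 = 3
te_E = (7 + 4·12 + 29)/6 = 84/6 = 14
te_F = (3 + 4·6 + 21)/6 = 48/6 = 8
te_G = (1 + 4·2 + 15)/6 = 24/6 = 4
te_H = (1 + 4·3 + 5)/6 = 18/6 = 3
te_I = (7 + 4·10 + 19)/6 = 66/6 = 11
te_J = (3 + 4·5 + 7)/6 = 30/6 = 5

Forward pass:
ES_A = 0; EF_A = 11
ES_B = 11; EF_B = 11+13 = 24
ES_C = 11; EF_C = 11+11 = 22
ES_D = 11; EF_D = 11+3 = 14
ES_E = max(EF_B=24, EF_C=22) = 24; EF_E = 24+14 = 38
ES_F = max(EF_A=11, EF_B=24) = 24; EF_F = 24+8 = 32
ES_G = max(EF_A=11, EF_B=24) = 24; EF_G = 24+4 = 28
ES_H = 11; EF_H = 11+3 = 14
ES_I = 24; EF_I = 24+11 = 35
ES_J = max(EF_D=14, EF_E=38, EF_F=32, EF_G=28, EF_H=14, EF_I=35) = 38; EF_J = 38+5 = 43
Expected project duration μ = 43 hours. Critical path: A → B → E → J.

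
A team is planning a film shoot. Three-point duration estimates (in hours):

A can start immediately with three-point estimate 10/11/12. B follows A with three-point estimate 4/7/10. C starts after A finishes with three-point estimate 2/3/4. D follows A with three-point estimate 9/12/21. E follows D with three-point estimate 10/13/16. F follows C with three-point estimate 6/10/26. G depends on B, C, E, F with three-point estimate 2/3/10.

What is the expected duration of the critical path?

te_A = (10 + 4·11 + 12)/6 = 66/6 = 11
te_B = (4 + 4·7 + 10)/6 = 42/6 = 7
te_C = (2 + 4·3 + 4)/6 = 18/6 = 3
te_D = (9 + 4·12 + 21)/6 = 78/6 = 13
te_E = (10 + 4·13 + 16)/6 = 78/6 = 13
te_F = (6 + 4·10 + 26)/6 = 72/6 = 12
te_G = (2 + 4·3 + 10)/6 = 24/6 = 4

Forward pass:
ES_A = 0; EF_A = 11
ES_B = 11; EF_B = 11+7 = 18
ES_C = 11; EF_C = 11+3 = 14
ES_D = 11; EF_D = 11+13 = 24
ES_E = 24; EF_E = 24+13 = 37
ES_F = 14; EF_F = 14+12 = 26
ES_G = max(EF_B=18, EF_C=14, EF_E=37, EF_F=26) = 37; EF_G = 37+4 = 41
Expected project duration μ = 41 hours. Critical path: A → D → E → G.

41 hours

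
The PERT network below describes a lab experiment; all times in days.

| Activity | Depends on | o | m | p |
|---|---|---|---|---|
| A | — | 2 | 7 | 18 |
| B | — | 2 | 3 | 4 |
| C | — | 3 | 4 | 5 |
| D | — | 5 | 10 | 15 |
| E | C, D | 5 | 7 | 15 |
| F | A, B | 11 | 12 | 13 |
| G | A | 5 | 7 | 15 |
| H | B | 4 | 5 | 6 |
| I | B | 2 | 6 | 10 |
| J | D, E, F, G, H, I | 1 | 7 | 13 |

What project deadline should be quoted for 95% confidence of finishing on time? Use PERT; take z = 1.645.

te_A = (2 + 4·7 + 18)/6 = 48/6 = 8; σ²_A = ((18−2)/6)² = 7.111
te_B = (2 + 4·3 + 4)/6 = 18/6 = 3; σ²_B = ((4−2)/6)² = 0.111
te_C = (3 + 4·4 + 5)/6 = 24/6 = 4; σ²_C = ((5−3)/6)² = 0.111
te_D = (5 + 4·10 + 15)/6 = 60/6 = 10; σ²_D = ((15−5)/6)² = 2.778
te_E = (5 + 4·7 + 15)/6 = 48/6 = 8; σ²_E = ((15−5)/6)² = 2.778
te_F = (11 + 4·12 + 13)/6 = 72/6 = 12; σ²_F = ((13−11)/6)² = 0.111
te_G = (5 + 4·7 + 15)/6 = 48/6 = 8; σ²_G = ((15−5)/6)² = 2.778
te_H = (4 + 4·5 + 6)/6 = 30/6 = 5; σ²_H = ((6−4)/6)² = 0.111
te_I = (2 + 4·6 + 10)/6 = 36/6 = 6; σ²_I = ((10−2)/6)² = 1.778
te_J = (1 + 4·7 + 13)/6 = 42/6 = 7; σ²_J = ((13−1)/6)² = 4.000

Forward pass:
ES_A = 0; EF_A = 8
ES_B = 0; EF_B = 3
ES_C = 0; EF_C = 4
ES_D = 0; EF_D = 10
ES_E = max(EF_C=4, EF_D=10) = 10; EF_E = 10+8 = 18
ES_F = max(EF_A=8, EF_B=3) = 8; EF_F = 8+12 = 20
ES_G = 8; EF_G = 8+8 = 16
ES_H = 3; EF_H = 3+5 = 8
ES_I = 3; EF_I = 3+6 = 9
ES_J = max(EF_D=10, EF_E=18, EF_F=20, EF_G=16, EF_H=8, EF_I=9) = 20; EF_J = 20+7 = 27
Expected project duration μ = 27 days. Critical path: A → F → J.

Variance along critical path = 7.111 + 0.111 + 4.000 = 11.222; σ = 3.350 days.
D = μ + z·σ = 27 + 1.645·3.350 = 32.5 days

32.5 days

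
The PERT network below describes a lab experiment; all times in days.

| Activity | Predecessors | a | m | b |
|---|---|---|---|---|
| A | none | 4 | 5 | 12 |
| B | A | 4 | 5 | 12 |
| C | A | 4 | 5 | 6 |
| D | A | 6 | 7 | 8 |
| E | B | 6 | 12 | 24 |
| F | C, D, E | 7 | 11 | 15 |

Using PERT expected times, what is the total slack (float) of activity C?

te_A = (4 + 4·5 + 12)/6 = 36/6 = 6
te_B = (4 + 4·5 + 12)/6 = 36/6 = 6
te_C = (4 + 4·5 + 6)/6 = 30/6 = 5
te_D = (6 + 4·7 + 8)/6 = 42/6 = 7
te_E = (6 + 4·12 + 24)/6 = 78/6 = 13
te_F = (7 + 4·11 + 15)/6 = 66/6 = 11

Forward pass:
ES_A = 0; EF_A = 6
ES_B = 6; EF_B = 6+6 = 12
ES_C = 6; EF_C = 6+5 = 11
ES_D = 6; EF_D = 6+7 = 13
ES_E = 12; EF_E = 12+13 = 25
ES_F = max(EF_C=11, EF_D=13, EF_E=25) = 25; EF_F = 25+11 = 36
Expected project duration μ = 36 days. Critical path: A → B → E → F.

Backward pass:
LF_F = 36; LS_F = 36−11 = 25
LF_E = LS_F = 25; LS_E = 25−13 = 12
LF_D = LS_F = 25; LS_D = 25−7 = 18
LF_C = LS_F = 25; LS_C = 25−5 = 20
LF_B = LS_E = 12; LS_B = 12−6 = 6
LF_A = min(LS_B=6, LS_C=20, LS_D=18) = 6; LS_A = 6−6 = 0
Slack_C = LS_C − ES_C = 20 − 6 = 14

14 days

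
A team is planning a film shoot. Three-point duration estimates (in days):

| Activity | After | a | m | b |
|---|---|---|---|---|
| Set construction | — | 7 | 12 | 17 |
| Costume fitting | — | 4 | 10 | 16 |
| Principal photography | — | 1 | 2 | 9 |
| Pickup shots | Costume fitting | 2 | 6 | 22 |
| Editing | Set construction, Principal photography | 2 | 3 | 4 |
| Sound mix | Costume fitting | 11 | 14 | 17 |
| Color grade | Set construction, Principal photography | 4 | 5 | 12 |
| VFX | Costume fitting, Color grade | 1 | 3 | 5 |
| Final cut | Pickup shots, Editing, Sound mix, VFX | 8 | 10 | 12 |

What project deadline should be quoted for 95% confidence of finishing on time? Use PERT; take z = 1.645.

te_Set construction = (7 + 4·12 + 17)/6 = 72/6 = 12; σ²_Set construction = ((17−7)/6)² = 2.778
te_Costume fitting = (4 + 4·10 + 16)/6 = 60/6 = 10; σ²_Costume fitting = ((16−4)/6)² = 4.000
te_Principal photography = (1 + 4·2 + 9)/6 = 18/6 = 3; σ²_Principal photography = ((9−1)/6)² = 1.778
te_Pickup shots = (2 + 4·6 + 22)/6 = 48/6 = 8; σ²_Pickup shots = ((22−2)/6)² = 11.111
te_Editing = (2 + 4·3 + 4)/6 = 18/6 = 3; σ²_Editing = ((4−2)/6)² = 0.111
te_Sound mix = (11 + 4·14 + 17)/6 = 84/6 = 14; σ²_Sound mix = ((17−11)/6)² = 1.000
te_Color grade = (4 + 4·5 + 12)/6 = 36/6 = 6; σ²_Color grade = ((12−4)/6)² = 1.778
te_VFX = (1 + 4·3 + 5)/6 = 18/6 = 3; σ²_VFX = ((5−1)/6)² = 0.444
te_Final cut = (8 + 4·10 + 12)/6 = 60/6 = 10; σ²_Final cut = ((12−8)/6)² = 0.444

Forward pass:
ES_Set construction = 0; EF_Set construction = 12
ES_Costume fitting = 0; EF_Costume fitting = 10
ES_Principal photography = 0; EF_Principal photography = 3
ES_Pickup shots = 10; EF_Pickup shots = 10+8 = 18
ES_Editing = max(EF_Set construction=12, EF_Principal photography=3) = 12; EF_Editing = 12+3 = 15
ES_Sound mix = 10; EF_Sound mix = 10+14 = 24
ES_Color grade = max(EF_Set construction=12, EF_Principal photography=3) = 12; EF_Color grade = 12+6 = 18
ES_VFX = max(EF_Costume fitting=10, EF_Color grade=18) = 18; EF_VFX = 18+3 = 21
ES_Final cut = max(EF_Pickup shots=18, EF_Editing=15, EF_Sound mix=24, EF_VFX=21) = 24; EF_Final cut = 24+10 = 34
Expected project duration μ = 34 days. Critical path: Costume fitting → Sound mix → Final cut.

Variance along critical path = 4.000 + 1.000 + 0.444 = 5.444; σ = 2.333 days.
D = μ + z·σ = 34 + 1.645·2.333 = 37.8 days

37.8 days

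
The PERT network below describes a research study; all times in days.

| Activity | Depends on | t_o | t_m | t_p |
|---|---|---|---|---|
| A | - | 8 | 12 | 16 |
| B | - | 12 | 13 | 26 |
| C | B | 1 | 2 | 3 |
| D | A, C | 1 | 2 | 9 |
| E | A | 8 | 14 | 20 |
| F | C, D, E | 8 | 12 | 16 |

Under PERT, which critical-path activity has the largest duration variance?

E

te_A = (8 + 4·12 + 16)/6 = 72/6 = 12; σ²_A = ((16−8)/6)² = 1.778
te_B = (12 + 4·13 + 26)/6 = 90/6 = 15; σ²_B = ((26−12)/6)² = 5.444
te_C = (1 + 4·2 + 3)/6 = 12/6 = 2; σ²_C = ((3−1)/6)² = 0.111
te_D = (1 + 4·2 + 9)/6 = 18/6 = 3; σ²_D = ((9−1)/6)² = 1.778
te_E = (8 + 4·14 + 20)/6 = 84/6 = 14; σ²_E = ((20−8)/6)² = 4.000
te_F = (8 + 4·12 + 16)/6 = 72/6 = 12; σ²_F = ((16−8)/6)² = 1.778

Forward pass:
ES_A = 0; EF_A = 12
ES_B = 0; EF_B = 15
ES_C = 15; EF_C = 15+2 = 17
ES_D = max(EF_A=12, EF_C=17) = 17; EF_D = 17+3 = 20
ES_E = 12; EF_E = 12+14 = 26
ES_F = max(EF_C=17, EF_D=20, EF_E=26) = 26; EF_F = 26+12 = 38
Expected project duration μ = 38 days. Critical path: A → E → F.

Variances on critical path: σ²_A=1.778, σ²_E=4.000, σ²_F=1.778.
Largest is σ²_E = 4.000.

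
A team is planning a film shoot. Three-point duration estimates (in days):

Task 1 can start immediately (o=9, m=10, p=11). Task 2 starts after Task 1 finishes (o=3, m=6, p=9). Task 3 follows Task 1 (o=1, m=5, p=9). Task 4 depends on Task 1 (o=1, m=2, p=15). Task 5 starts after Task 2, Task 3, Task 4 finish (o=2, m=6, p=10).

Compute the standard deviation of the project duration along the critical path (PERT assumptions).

te_Task 1 = (9 + 4·10 + 11)/6 = 60/6 = 10; σ²_Task 1 = ((11−9)/6)² = 0.111
te_Task 2 = (3 + 4·6 + 9)/6 = 36/6 = 6; σ²_Task 2 = ((9−3)/6)² = 1.000
te_Task 3 = (1 + 4·5 + 9)/6 = 30/6 = 5; σ²_Task 3 = ((9−1)/6)² = 1.778
te_Task 4 = (1 + 4·2 + 15)/6 = 24/6 = 4; σ²_Task 4 = ((15−1)/6)² = 5.444
te_Task 5 = (2 + 4·6 + 10)/6 = 36/6 = 6; σ²_Task 5 = ((10−2)/6)² = 1.778

Forward pass:
ES_Task 1 = 0; EF_Task 1 = 10
ES_Task 2 = 10; EF_Task 2 = 10+6 = 16
ES_Task 3 = 10; EF_Task 3 = 10+5 = 15
ES_Task 4 = 10; EF_Task 4 = 10+4 = 14
ES_Task 5 = max(EF_Task 2=16, EF_Task 3=15, EF_Task 4=14) = 16; EF_Task 5 = 16+6 = 22
Expected project duration μ = 22 days. Critical path: Task 1 → Task 2 → Task 5.

Variance along critical path = 0.111 + 1.000 + 1.778 = 2.889
σ = √2.889 = 1.700 days

1.70 days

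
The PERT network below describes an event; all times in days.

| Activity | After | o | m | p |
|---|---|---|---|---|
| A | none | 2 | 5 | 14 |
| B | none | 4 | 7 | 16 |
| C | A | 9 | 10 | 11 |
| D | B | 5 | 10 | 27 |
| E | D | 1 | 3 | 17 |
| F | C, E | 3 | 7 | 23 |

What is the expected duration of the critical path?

34 days

te_A = (2 + 4·5 + 14)/6 = 36/6 = 6
te_B = (4 + 4·7 + 16)/6 = 48/6 = 8
te_C = (9 + 4·10 + 11)/6 = 60/6 = 10
te_D = (5 + 4·10 + 27)/6 = 72/6 = 12
te_E = (1 + 4·3 + 17)/6 = 30/6 = 5
te_F = (3 + 4·7 + 23)/6 = 54/6 = 9

Forward pass:
ES_A = 0; EF_A = 6
ES_B = 0; EF_B = 8
ES_C = 6; EF_C = 6+10 = 16
ES_D = 8; EF_D = 8+12 = 20
ES_E = 20; EF_E = 20+5 = 25
ES_F = max(EF_C=16, EF_E=25) = 25; EF_F = 25+9 = 34
Expected project duration μ = 34 days. Critical path: B → D → E → F.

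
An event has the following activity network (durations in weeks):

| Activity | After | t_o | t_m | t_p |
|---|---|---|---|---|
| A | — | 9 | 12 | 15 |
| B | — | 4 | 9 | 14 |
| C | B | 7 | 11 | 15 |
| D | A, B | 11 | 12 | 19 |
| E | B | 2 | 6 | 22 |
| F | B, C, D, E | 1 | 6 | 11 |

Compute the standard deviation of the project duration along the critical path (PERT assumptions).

2.36 weeks

te_A = (9 + 4·12 + 15)/6 = 72/6 = 12; σ²_A = ((15−9)/6)² = 1.000
te_B = (4 + 4·9 + 14)/6 = 54/6 = 9; σ²_B = ((14−4)/6)² = 2.778
te_C = (7 + 4·11 + 15)/6 = 66/6 = 11; σ²_C = ((15−7)/6)² = 1.778
te_D = (11 + 4·12 + 19)/6 = 78/6 = 13; σ²_D = ((19−11)/6)² = 1.778
te_E = (2 + 4·6 + 22)/6 = 48/6 = 8; σ²_E = ((22−2)/6)² = 11.111
te_F = (1 + 4·6 + 11)/6 = 36/6 = 6; σ²_F = ((11−1)/6)² = 2.778

Forward pass:
ES_A = 0; EF_A = 12
ES_B = 0; EF_B = 9
ES_C = 9; EF_C = 9+11 = 20
ES_D = max(EF_A=12, EF_B=9) = 12; EF_D = 12+13 = 25
ES_E = 9; EF_E = 9+8 = 17
ES_F = max(EF_B=9, EF_C=20, EF_D=25, EF_E=17) = 25; EF_F = 25+6 = 31
Expected project duration μ = 31 weeks. Critical path: A → D → F.

Variance along critical path = 1.000 + 1.778 + 2.778 = 5.556
σ = √5.556 = 2.357 weeks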